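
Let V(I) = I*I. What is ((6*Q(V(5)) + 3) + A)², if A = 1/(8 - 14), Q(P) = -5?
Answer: 26569/36 ≈ 738.03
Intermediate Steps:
V(I) = I²
A = -⅙ (A = 1/(-6) = -⅙ ≈ -0.16667)
((6*Q(V(5)) + 3) + A)² = ((6*(-5) + 3) - ⅙)² = ((-30 + 3) - ⅙)² = (-27 - ⅙)² = (-163/6)² = 26569/36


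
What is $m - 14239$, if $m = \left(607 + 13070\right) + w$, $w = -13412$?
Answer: $-13974$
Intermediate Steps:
$m = 265$ ($m = \left(607 + 13070\right) - 13412 = 13677 - 13412 = 265$)
$m - 14239 = 265 - 14239 = -13974$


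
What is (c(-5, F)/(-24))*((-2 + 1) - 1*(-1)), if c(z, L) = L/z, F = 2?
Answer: 0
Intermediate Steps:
(c(-5, F)/(-24))*((-2 + 1) - 1*(-1)) = ((2/(-5))/(-24))*((-2 + 1) - 1*(-1)) = ((2*(-⅕))*(-1/24))*(-1 + 1) = -⅖*(-1/24)*0 = (1/60)*0 = 0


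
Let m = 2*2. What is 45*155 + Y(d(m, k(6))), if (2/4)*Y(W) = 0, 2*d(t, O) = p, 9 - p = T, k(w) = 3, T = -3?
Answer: 6975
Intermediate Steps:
m = 4
p = 12 (p = 9 - 1*(-3) = 9 + 3 = 12)
d(t, O) = 6 (d(t, O) = (½)*12 = 6)
Y(W) = 0 (Y(W) = 2*0 = 0)
45*155 + Y(d(m, k(6))) = 45*155 + 0 = 6975 + 0 = 6975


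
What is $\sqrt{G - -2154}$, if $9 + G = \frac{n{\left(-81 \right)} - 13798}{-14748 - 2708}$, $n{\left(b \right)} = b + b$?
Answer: $\frac{\sqrt{10216418570}}{2182} \approx 46.323$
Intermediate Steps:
$n{\left(b \right)} = 2 b$
$G = - \frac{17893}{2182}$ ($G = -9 + \frac{2 \left(-81\right) - 13798}{-14748 - 2708} = -9 + \frac{-162 - 13798}{-17456} = -9 - - \frac{1745}{2182} = -9 + \frac{1745}{2182} = - \frac{17893}{2182} \approx -8.2003$)
$\sqrt{G - -2154} = \sqrt{- \frac{17893}{2182} - -2154} = \sqrt{- \frac{17893}{2182} + \left(2205 - 51\right)} = \sqrt{- \frac{17893}{2182} + 2154} = \sqrt{\frac{4682135}{2182}} = \frac{\sqrt{10216418570}}{2182}$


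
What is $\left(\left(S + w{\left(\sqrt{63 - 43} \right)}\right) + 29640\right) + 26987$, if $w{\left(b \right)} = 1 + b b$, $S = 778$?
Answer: $57426$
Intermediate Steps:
$w{\left(b \right)} = 1 + b^{2}$
$\left(\left(S + w{\left(\sqrt{63 - 43} \right)}\right) + 29640\right) + 26987 = \left(\left(778 + \left(1 + \left(\sqrt{63 - 43}\right)^{2}\right)\right) + 29640\right) + 26987 = \left(\left(778 + \left(1 + \left(\sqrt{20}\right)^{2}\right)\right) + 29640\right) + 26987 = \left(\left(778 + \left(1 + \left(2 \sqrt{5}\right)^{2}\right)\right) + 29640\right) + 26987 = \left(\left(778 + \left(1 + 20\right)\right) + 29640\right) + 26987 = \left(\left(778 + 21\right) + 29640\right) + 26987 = \left(799 + 29640\right) + 26987 = 30439 + 26987 = 57426$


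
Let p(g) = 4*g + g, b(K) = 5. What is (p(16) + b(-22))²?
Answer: 7225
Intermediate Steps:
p(g) = 5*g
(p(16) + b(-22))² = (5*16 + 5)² = (80 + 5)² = 85² = 7225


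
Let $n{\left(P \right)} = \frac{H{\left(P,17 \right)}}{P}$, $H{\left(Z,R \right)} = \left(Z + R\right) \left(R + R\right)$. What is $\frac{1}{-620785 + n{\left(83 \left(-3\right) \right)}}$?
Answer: $- \frac{249}{154567577} \approx -1.6109 \cdot 10^{-6}$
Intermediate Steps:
$H{\left(Z,R \right)} = 2 R \left(R + Z\right)$ ($H{\left(Z,R \right)} = \left(R + Z\right) 2 R = 2 R \left(R + Z\right)$)
$n{\left(P \right)} = \frac{578 + 34 P}{P}$ ($n{\left(P \right)} = \frac{2 \cdot 17 \left(17 + P\right)}{P} = \frac{578 + 34 P}{P}$)
$\frac{1}{-620785 + n{\left(83 \left(-3\right) \right)}} = \frac{1}{-620785 + \left(34 + \frac{578}{83 \left(-3\right)}\right)} = \frac{1}{-620785 + \left(34 + \frac{578}{-249}\right)} = \frac{1}{-620785 + \left(34 + 578 \left(- \frac{1}{249}\right)\right)} = \frac{1}{-620785 + \left(34 - \frac{578}{249}\right)} = \frac{1}{-620785 + \frac{7888}{249}} = \frac{1}{- \frac{154567577}{249}} = - \frac{249}{154567577}$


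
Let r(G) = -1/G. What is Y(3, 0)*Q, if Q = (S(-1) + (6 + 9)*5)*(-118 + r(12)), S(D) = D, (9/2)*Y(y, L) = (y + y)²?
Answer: -209716/3 ≈ -69905.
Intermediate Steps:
Y(y, L) = 8*y²/9 (Y(y, L) = 2*(y + y)²/9 = 2*(2*y)²/9 = 2*(4*y²)/9 = 8*y²/9)
Q = -52429/6 (Q = (-1 + (6 + 9)*5)*(-118 - 1/12) = (-1 + 15*5)*(-118 - 1*1/12) = (-1 + 75)*(-118 - 1/12) = 74*(-1417/12) = -52429/6 ≈ -8738.2)
Y(3, 0)*Q = ((8/9)*3²)*(-52429/6) = ((8/9)*9)*(-52429/6) = 8*(-52429/6) = -209716/3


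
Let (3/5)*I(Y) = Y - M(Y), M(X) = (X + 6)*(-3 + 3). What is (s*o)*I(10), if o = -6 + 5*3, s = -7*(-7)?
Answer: 7350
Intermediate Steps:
s = 49
M(X) = 0 (M(X) = (6 + X)*0 = 0)
I(Y) = 5*Y/3 (I(Y) = 5*(Y - 1*0)/3 = 5*(Y + 0)/3 = 5*Y/3)
o = 9 (o = -6 + 15 = 9)
(s*o)*I(10) = (49*9)*((5/3)*10) = 441*(50/3) = 7350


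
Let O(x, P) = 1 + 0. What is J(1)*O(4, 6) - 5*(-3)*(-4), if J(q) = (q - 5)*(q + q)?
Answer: -68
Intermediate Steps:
O(x, P) = 1
J(q) = 2*q*(-5 + q) (J(q) = (-5 + q)*(2*q) = 2*q*(-5 + q))
J(1)*O(4, 6) - 5*(-3)*(-4) = (2*1*(-5 + 1))*1 - 5*(-3)*(-4) = (2*1*(-4))*1 + 15*(-4) = -8*1 - 60 = -8 - 60 = -68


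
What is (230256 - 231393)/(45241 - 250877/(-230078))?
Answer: -261598686/10409209675 ≈ -0.025131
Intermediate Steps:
(230256 - 231393)/(45241 - 250877/(-230078)) = -1137/(45241 - 250877*(-1/230078)) = -1137/(45241 + 250877/230078) = -1137/10409209675/230078 = -1137*230078/10409209675 = -261598686/10409209675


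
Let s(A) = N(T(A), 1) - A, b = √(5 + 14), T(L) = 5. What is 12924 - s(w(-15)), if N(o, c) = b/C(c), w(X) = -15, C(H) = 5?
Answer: 12909 - √19/5 ≈ 12908.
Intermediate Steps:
b = √19 ≈ 4.3589
N(o, c) = √19/5
s(A) = -A + √19/5 (s(A) = √19/5 - A = -A + √19/5)
12924 - s(w(-15)) = 12924 - (-1*(-15) + √19/5) = 12924 - (15 + √19/5) = 12924 + (-15 - √19/5) = 12909 - √19/5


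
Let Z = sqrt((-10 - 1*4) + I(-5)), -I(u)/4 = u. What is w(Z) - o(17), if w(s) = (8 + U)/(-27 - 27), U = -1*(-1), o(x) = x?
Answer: -103/6 ≈ -17.167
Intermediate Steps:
I(u) = -4*u
U = 1
Z = sqrt(6) (Z = sqrt((-10 - 1*4) - 4*(-5)) = sqrt((-10 - 4) + 20) = sqrt(-14 + 20) = sqrt(6) ≈ 2.4495)
w(s) = -1/6 (w(s) = (8 + 1)/(-27 - 27) = 9/(-54) = 9*(-1/54) = -1/6)
w(Z) - o(17) = -1/6 - 1*17 = -1/6 - 17 = -103/6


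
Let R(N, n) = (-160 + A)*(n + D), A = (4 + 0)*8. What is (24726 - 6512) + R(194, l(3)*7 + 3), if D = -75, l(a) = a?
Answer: 24742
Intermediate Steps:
A = 32 (A = 4*8 = 32)
R(N, n) = 9600 - 128*n (R(N, n) = (-160 + 32)*(n - 75) = -128*(-75 + n) = 9600 - 128*n)
(24726 - 6512) + R(194, l(3)*7 + 3) = (24726 - 6512) + (9600 - 128*(3*7 + 3)) = 18214 + (9600 - 128*(21 + 3)) = 18214 + (9600 - 128*24) = 18214 + (9600 - 3072) = 18214 + 6528 = 24742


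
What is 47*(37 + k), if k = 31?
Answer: 3196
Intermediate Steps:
47*(37 + k) = 47*(37 + 31) = 47*68 = 3196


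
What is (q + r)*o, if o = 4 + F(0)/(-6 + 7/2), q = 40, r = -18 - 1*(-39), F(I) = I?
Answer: 244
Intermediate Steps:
r = 21 (r = -18 + 39 = 21)
o = 4 (o = 4 + 0/(-6 + 7/2) = 4 + 0/(-5/2) = 4 - 2/5*0 = 4 + 0 = 4)
(q + r)*o = (40 + 21)*4 = 61*4 = 244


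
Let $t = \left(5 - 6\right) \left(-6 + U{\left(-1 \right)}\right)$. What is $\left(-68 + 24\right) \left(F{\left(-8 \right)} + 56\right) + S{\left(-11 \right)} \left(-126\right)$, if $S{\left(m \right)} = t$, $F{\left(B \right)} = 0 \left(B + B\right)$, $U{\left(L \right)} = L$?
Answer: $-3346$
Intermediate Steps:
$F{\left(B \right)} = 0$ ($F{\left(B \right)} = 0 \cdot 2 B = 0$)
$t = 7$ ($t = \left(5 - 6\right) \left(-6 - 1\right) = \left(-1\right) \left(-7\right) = 7$)
$S{\left(m \right)} = 7$
$\left(-68 + 24\right) \left(F{\left(-8 \right)} + 56\right) + S{\left(-11 \right)} \left(-126\right) = \left(-68 + 24\right) \left(0 + 56\right) + 7 \left(-126\right) = \left(-44\right) 56 - 882 = -2464 - 882 = -3346$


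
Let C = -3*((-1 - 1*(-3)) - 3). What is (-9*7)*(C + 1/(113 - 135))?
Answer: -4095/22 ≈ -186.14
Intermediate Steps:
C = 3 (C = -3*((-1 + 3) - 3) = -3*(2 - 3) = -3*(-1) = 3)
(-9*7)*(C + 1/(113 - 135)) = (-9*7)*(3 + 1/(113 - 135)) = -63*(3 + 1/(-22)) = -63*(3 - 1/22) = -63*65/22 = -4095/22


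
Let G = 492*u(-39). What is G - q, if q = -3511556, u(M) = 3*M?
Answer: 3453992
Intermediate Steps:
G = -57564 (G = 492*(3*(-39)) = 492*(-117) = -57564)
G - q = -57564 - 1*(-3511556) = -57564 + 3511556 = 3453992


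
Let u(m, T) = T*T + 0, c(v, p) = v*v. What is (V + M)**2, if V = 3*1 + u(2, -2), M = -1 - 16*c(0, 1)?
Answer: 36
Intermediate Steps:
c(v, p) = v**2
u(m, T) = T**2 (u(m, T) = T**2 + 0 = T**2)
M = -1 (M = -1 - 16*0**2 = -1 - 16*0 = -1 + 0 = -1)
V = 7 (V = 3*1 + (-2)**2 = 3 + 4 = 7)
(V + M)**2 = (7 - 1)**2 = 6**2 = 36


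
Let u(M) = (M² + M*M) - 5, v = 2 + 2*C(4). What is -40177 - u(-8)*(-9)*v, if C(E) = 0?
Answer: -37963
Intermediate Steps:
v = 2 (v = 2 + 2*0 = 2 + 0 = 2)
u(M) = -5 + 2*M² (u(M) = (M² + M²) - 5 = 2*M² - 5 = -5 + 2*M²)
-40177 - u(-8)*(-9)*v = -40177 - (-5 + 2*(-8)²)*(-9)*2 = -40177 - (-5 + 2*64)*(-9)*2 = -40177 - (-5 + 128)*(-9)*2 = -40177 - 123*(-9)*2 = -40177 - (-1107)*2 = -40177 - 1*(-2214) = -40177 + 2214 = -37963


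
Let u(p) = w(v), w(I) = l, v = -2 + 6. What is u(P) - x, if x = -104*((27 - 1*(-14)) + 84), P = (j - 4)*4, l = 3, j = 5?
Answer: 13003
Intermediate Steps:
v = 4
w(I) = 3
P = 4 (P = (5 - 4)*4 = 1*4 = 4)
x = -13000 (x = -104*((27 + 14) + 84) = -104*(41 + 84) = -104*125 = -13000)
u(p) = 3
u(P) - x = 3 - 1*(-13000) = 3 + 13000 = 13003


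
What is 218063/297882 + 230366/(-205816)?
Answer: -24029383/62053524 ≈ -0.38724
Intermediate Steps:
218063/297882 + 230366/(-205816) = 218063*(1/297882) + 230366*(-1/205816) = 11477/15678 - 115183/102908 = -24029383/62053524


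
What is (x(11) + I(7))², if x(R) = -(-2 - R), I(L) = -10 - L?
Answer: 16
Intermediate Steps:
x(R) = 2 + R
(x(11) + I(7))² = ((2 + 11) + (-10 - 1*7))² = (13 + (-10 - 7))² = (13 - 17)² = (-4)² = 16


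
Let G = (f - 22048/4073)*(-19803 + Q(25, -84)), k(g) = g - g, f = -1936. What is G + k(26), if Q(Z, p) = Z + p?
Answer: 157056302112/4073 ≈ 3.8560e+7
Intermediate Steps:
k(g) = 0
G = 157056302112/4073 (G = (-1936 - 22048/4073)*(-19803 + (25 - 84)) = (-1936 - 22048*1/4073)*(-19803 - 59) = (-1936 - 22048/4073)*(-19862) = -7907376/4073*(-19862) = 157056302112/4073 ≈ 3.8560e+7)
G + k(26) = 157056302112/4073 + 0 = 157056302112/4073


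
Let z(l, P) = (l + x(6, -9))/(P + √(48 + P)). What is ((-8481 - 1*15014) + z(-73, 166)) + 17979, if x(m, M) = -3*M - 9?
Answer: -75413801/13671 + 55*√214/27342 ≈ -5516.3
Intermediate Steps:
x(m, M) = -9 - 3*M
z(l, P) = (18 + l)/(P + √(48 + P)) (z(l, P) = (l + (-9 - 3*(-9)))/(P + √(48 + P)) = (l + (-9 + 27))/(P + √(48 + P)) = (l + 18)/(P + √(48 + P)) = (18 + l)/(P + √(48 + P)))
((-8481 - 1*15014) + z(-73, 166)) + 17979 = ((-8481 - 1*15014) + (18 - 73)/(166 + √(48 + 166))) + 17979 = ((-8481 - 15014) - 55/(166 + √214)) + 17979 = (-23495 - 55/(166 + √214)) + 17979 = -5516 - 55/(166 + √214)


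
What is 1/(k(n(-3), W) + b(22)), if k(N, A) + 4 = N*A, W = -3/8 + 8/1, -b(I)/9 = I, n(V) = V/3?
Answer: -8/1677 ≈ -0.0047704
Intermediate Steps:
n(V) = V/3 (n(V) = V*(⅓) = V/3)
b(I) = -9*I
W = 61/8 (W = -3*⅛ + 8*1 = -3/8 + 8 = 61/8 ≈ 7.6250)
k(N, A) = -4 + A*N (k(N, A) = -4 + N*A = -4 + A*N)
1/(k(n(-3), W) + b(22)) = 1/((-4 + 61*((⅓)*(-3))/8) - 9*22) = 1/((-4 + (61/8)*(-1)) - 198) = 1/((-4 - 61/8) - 198) = 1/(-93/8 - 198) = 1/(-1677/8) = -8/1677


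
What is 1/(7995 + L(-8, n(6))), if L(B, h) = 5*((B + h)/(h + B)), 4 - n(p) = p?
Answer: 1/8000 ≈ 0.00012500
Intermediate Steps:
n(p) = 4 - p
L(B, h) = 5 (L(B, h) = 5*((B + h)/(B + h)) = 5*1 = 5)
1/(7995 + L(-8, n(6))) = 1/(7995 + 5) = 1/8000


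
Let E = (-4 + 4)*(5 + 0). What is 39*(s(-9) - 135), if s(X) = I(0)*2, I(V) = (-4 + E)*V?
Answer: -5265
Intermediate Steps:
E = 0 (E = 0*5 = 0)
I(V) = -4*V (I(V) = (-4 + 0)*V = -4*V)
s(X) = 0 (s(X) = -4*0*2 = 0*2 = 0)
39*(s(-9) - 135) = 39*(0 - 135) = 39*(-135) = -5265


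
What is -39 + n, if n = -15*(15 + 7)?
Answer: -369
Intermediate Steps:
n = -330 (n = -15*22 = -330)
-39 + n = -39 - 330 = -369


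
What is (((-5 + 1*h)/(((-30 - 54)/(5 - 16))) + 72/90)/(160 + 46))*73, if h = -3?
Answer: -949/10815 ≈ -0.087749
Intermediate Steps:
(((-5 + 1*h)/(((-30 - 54)/(5 - 16))) + 72/90)/(160 + 46))*73 = (((-5 + 1*(-3))/(((-30 - 54)/(5 - 16))) + 72/90)/(160 + 46))*73 = (((-5 - 3)/((-84/(-11))) + 72*(1/90))/206)*73 = ((-8/((-84*(-1/11))) + 4/5)*(1/206))*73 = ((-8/84/11 + 4/5)*(1/206))*73 = ((-8*11/84 + 4/5)*(1/206))*73 = ((-22/21 + 4/5)*(1/206))*73 = -26/105*1/206*73 = -13/10815*73 = -949/10815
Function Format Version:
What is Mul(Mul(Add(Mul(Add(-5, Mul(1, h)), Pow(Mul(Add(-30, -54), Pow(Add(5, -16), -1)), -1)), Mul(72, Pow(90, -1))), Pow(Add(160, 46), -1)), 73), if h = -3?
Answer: Rational(-949, 10815) ≈ -0.087749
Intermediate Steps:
Mul(Mul(Add(Mul(Add(-5, Mul(1, h)), Pow(Mul(Add(-30, -54), Pow(Add(5, -16), -1)), -1)), Mul(72, Pow(90, -1))), Pow(Add(160, 46), -1)), 73) = Mul(Mul(Add(Mul(Add(-5, Mul(1, -3)), Pow(Mul(Add(-30, -54), Pow(Add(5, -16), -1)), -1)), Mul(72, Pow(90, -1))), Pow(Add(160, 46), -1)), 73) = Mul(Mul(Add(Mul(Add(-5, -3), Pow(Mul(-84, Pow(-11, -1)), -1)), Mul(72, Rational(1, 90))), Pow(206, -1)), 73) = Mul(Mul(Add(Mul(-8, Pow(Mul(-84, Rational(-1, 11)), -1)), Rational(4, 5)), Rational(1, 206)), 73) = Mul(Mul(Add(Mul(-8, Pow(Rational(84, 11), -1)), Rational(4, 5)), Rational(1, 206)), 73) = Mul(Mul(Add(Mul(-8, Rational(11, 84)), Rational(4, 5)), Rational(1, 206)), 73) = Mul(Mul(Add(Rational(-22, 21), Rational(4, 5)), Rational(1, 206)), 73) = Mul(Mul(Rational(-26, 105), Rational(1, 206)), 73) = Mul(Rational(-13, 10815), 73) = Rational(-949, 10815)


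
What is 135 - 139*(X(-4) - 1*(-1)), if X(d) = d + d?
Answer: 1108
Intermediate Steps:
X(d) = 2*d
135 - 139*(X(-4) - 1*(-1)) = 135 - 139*(2*(-4) - 1*(-1)) = 135 - 139*(-8 + 1) = 135 - 139*(-7) = 135 + 973 = 1108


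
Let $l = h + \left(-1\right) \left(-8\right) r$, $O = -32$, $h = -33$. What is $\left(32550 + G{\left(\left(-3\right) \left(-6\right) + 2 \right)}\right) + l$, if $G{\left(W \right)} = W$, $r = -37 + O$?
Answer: $31985$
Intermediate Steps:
$r = -69$ ($r = -37 - 32 = -69$)
$l = -585$ ($l = -33 + \left(-1\right) \left(-8\right) \left(-69\right) = -33 + 8 \left(-69\right) = -33 - 552 = -585$)
$\left(32550 + G{\left(\left(-3\right) \left(-6\right) + 2 \right)}\right) + l = \left(32550 + \left(\left(-3\right) \left(-6\right) + 2\right)\right) - 585 = \left(32550 + \left(18 + 2\right)\right) - 585 = \left(32550 + 20\right) - 585 = 32570 - 585 = 31985$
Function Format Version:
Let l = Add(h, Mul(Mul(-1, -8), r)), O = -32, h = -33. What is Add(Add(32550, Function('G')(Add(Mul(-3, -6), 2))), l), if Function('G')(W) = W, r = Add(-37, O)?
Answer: 31985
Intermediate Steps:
r = -69 (r = Add(-37, -32) = -69)
l = -585 (l = Add(-33, Mul(Mul(-1, -8), -69)) = Add(-33, Mul(8, -69)) = Add(-33, -552) = -585)
Add(Add(32550, Function('G')(Add(Mul(-3, -6), 2))), l) = Add(Add(32550, Add(Mul(-3, -6), 2)), -585) = Add(Add(32550, Add(18, 2)), -585) = Add(Add(32550, 20), -585) = Add(32570, -585) = 31985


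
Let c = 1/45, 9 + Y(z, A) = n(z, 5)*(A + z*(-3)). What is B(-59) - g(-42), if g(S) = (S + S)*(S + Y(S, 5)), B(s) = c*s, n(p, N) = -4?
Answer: -2173559/45 ≈ -48301.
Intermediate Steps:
Y(z, A) = -9 - 4*A + 12*z (Y(z, A) = -9 - 4*(A + z*(-3)) = -9 - 4*(A - 3*z) = -9 + (-4*A + 12*z) = -9 - 4*A + 12*z)
c = 1/45 ≈ 0.022222
B(s) = s/45
g(S) = 2*S*(-29 + 13*S) (g(S) = (S + S)*(S + (-9 - 4*5 + 12*S)) = (2*S)*(S + (-9 - 20 + 12*S)) = (2*S)*(S + (-29 + 12*S)) = (2*S)*(-29 + 13*S) = 2*S*(-29 + 13*S))
B(-59) - g(-42) = (1/45)*(-59) - 2*(-42)*(-29 + 13*(-42)) = -59/45 - 2*(-42)*(-29 - 546) = -59/45 - 2*(-42)*(-575) = -59/45 - 1*48300 = -59/45 - 48300 = -2173559/45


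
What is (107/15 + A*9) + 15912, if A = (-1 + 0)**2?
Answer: 238922/15 ≈ 15928.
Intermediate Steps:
A = 1 (A = (-1)**2 = 1)
(107/15 + A*9) + 15912 = (107/15 + 1*9) + 15912 = (107*(1/15) + 9) + 15912 = (107/15 + 9) + 15912 = 242/15 + 15912 = 238922/15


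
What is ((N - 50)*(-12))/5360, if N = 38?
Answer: 9/335 ≈ 0.026866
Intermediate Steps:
((N - 50)*(-12))/5360 = ((38 - 50)*(-12))/5360 = -12*(-12)*(1/5360) = 144*(1/5360) = 9/335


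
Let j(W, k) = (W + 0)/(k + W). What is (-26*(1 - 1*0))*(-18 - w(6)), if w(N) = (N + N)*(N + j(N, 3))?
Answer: 2548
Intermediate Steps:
j(W, k) = W/(W + k)
w(N) = 2*N*(N + N/(3 + N)) (w(N) = (N + N)*(N + N/(N + 3)) = (2*N)*(N + N/(3 + N)) = 2*N*(N + N/(3 + N)))
(-26*(1 - 1*0))*(-18 - w(6)) = (-26*(1 - 1*0))*(-18 - 2*6²*(4 + 6)/(3 + 6)) = (-26*(1 + 0))*(-18 - 2*36*10/9) = (-26*1)*(-18 - 2*36*10/9) = -26*(-18 - 1*80) = -26*(-18 - 80) = -26*(-98) = 2548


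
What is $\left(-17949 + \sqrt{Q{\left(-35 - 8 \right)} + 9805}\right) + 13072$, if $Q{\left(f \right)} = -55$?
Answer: $-4877 + 5 \sqrt{390} \approx -4778.3$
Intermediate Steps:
$\left(-17949 + \sqrt{Q{\left(-35 - 8 \right)} + 9805}\right) + 13072 = \left(-17949 + \sqrt{-55 + 9805}\right) + 13072 = \left(-17949 + \sqrt{9750}\right) + 13072 = \left(-17949 + 5 \sqrt{390}\right) + 13072 = -4877 + 5 \sqrt{390}$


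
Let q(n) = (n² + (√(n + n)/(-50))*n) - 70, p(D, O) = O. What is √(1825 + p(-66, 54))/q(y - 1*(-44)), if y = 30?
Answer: 925*√69523/9132659944 + 1689375*√1879/9132659944 ≈ 0.0080452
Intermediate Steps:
q(n) = -70 + n² - √2*n^(3/2)/50 (q(n) = (n² + (√(2*n)*(-1/50))*n) - 70 = (n² + ((√2*√n)*(-1/50))*n) - 70 = (n² + (-√2*√n/50)*n) - 70 = (n² - √2*n^(3/2)/50) - 70 = -70 + n² - √2*n^(3/2)/50)
√(1825 + p(-66, 54))/q(y - 1*(-44)) = √(1825 + 54)/(-70 + (30 - 1*(-44))² - √2*(30 - 1*(-44))^(3/2)/50) = √1879/(-70 + (30 + 44)² - √2*(30 + 44)^(3/2)/50) = √1879/(-70 + 74² - √2*74^(3/2)/50) = √1879/(-70 + 5476 - √2*74*√74/50) = √1879/(-70 + 5476 - 74*√37/25) = √1879/(5406 - 74*√37/25)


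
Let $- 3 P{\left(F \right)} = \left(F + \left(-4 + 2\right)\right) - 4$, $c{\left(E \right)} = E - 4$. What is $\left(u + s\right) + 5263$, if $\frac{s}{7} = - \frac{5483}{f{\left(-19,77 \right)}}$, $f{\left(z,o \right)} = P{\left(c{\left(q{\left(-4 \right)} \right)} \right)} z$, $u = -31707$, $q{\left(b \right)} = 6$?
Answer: $- \frac{1894601}{76} \approx -24929.0$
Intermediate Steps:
$c{\left(E \right)} = -4 + E$
$P{\left(F \right)} = 2 - \frac{F}{3}$ ($P{\left(F \right)} = - \frac{\left(F + \left(-4 + 2\right)\right) - 4}{3} = - \frac{\left(F - 2\right) - 4}{3} = - \frac{\left(-2 + F\right) - 4}{3} = - \frac{-6 + F}{3} = 2 - \frac{F}{3}$)
$f{\left(z,o \right)} = \frac{4 z}{3}$ ($f{\left(z,o \right)} = \left(2 - \frac{-4 + 6}{3}\right) z = \left(2 - \frac{2}{3}\right) z = \frac{4 z}{3}$)
$s = \frac{115143}{76}$ ($s = 7 \left(- \frac{5483}{\frac{4}{3} \left(-19\right)}\right) = 7 \left(- \frac{5483}{- \frac{76}{3}}\right) = 7 \left(\left(-5483\right) \left(- \frac{3}{76}\right)\right) = 7 \cdot \frac{16449}{76} = \frac{115143}{76} \approx 1515.0$)
$\left(u + s\right) + 5263 = \left(-31707 + \frac{115143}{76}\right) + 5263 = - \frac{2294589}{76} + 5263 = - \frac{1894601}{76}$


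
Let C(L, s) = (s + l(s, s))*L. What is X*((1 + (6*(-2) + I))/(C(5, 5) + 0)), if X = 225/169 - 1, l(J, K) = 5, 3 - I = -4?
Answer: -112/4225 ≈ -0.026509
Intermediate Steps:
I = 7 (I = 3 - 1*(-4) = 3 + 4 = 7)
C(L, s) = L*(5 + s) (C(L, s) = (s + 5)*L = (5 + s)*L = L*(5 + s))
X = 56/169 (X = 225*(1/169) - 1 = 225/169 - 1 = 56/169 ≈ 0.33136)
X*((1 + (6*(-2) + I))/(C(5, 5) + 0)) = 56*((1 + (6*(-2) + 7))/(5*(5 + 5) + 0))/169 = 56*((1 + (-12 + 7))/(5*10 + 0))/169 = 56*((1 - 5)/(50 + 0))/169 = 56*(-4/50)/169 = 56*(-4*1/50)/169 = (56/169)*(-2/25) = -112/4225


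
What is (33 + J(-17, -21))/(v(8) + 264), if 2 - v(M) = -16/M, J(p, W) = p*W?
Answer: 195/134 ≈ 1.4552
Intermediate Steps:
J(p, W) = W*p
v(M) = 2 + 16/M (v(M) = 2 - (-16)/M = 2 + 16/M)
(33 + J(-17, -21))/(v(8) + 264) = (33 - 21*(-17))/((2 + 16/8) + 264) = (33 + 357)/((2 + 16*(1/8)) + 264) = 390/((2 + 2) + 264) = 390/(4 + 264) = 390/268 = 390*(1/268) = 195/134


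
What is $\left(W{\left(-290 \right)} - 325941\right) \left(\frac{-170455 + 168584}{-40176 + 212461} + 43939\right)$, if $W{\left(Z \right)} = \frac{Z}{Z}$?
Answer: $- \frac{493475033763872}{34457} \approx -1.4321 \cdot 10^{10}$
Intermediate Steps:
$W{\left(Z \right)} = 1$
$\left(W{\left(-290 \right)} - 325941\right) \left(\frac{-170455 + 168584}{-40176 + 212461} + 43939\right) = \left(1 - 325941\right) \left(\frac{-170455 + 168584}{-40176 + 212461} + 43939\right) = - 325940 \left(- \frac{1871}{172285} + 43939\right) = \left(-325940\right) \frac{7570028744}{172285} = - \frac{493475033763872}{34457}$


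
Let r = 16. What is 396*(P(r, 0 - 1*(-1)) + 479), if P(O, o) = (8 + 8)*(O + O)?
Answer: 392436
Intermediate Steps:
P(O, o) = 32*O (P(O, o) = 16*(2*O) = 32*O)
396*(P(r, 0 - 1*(-1)) + 479) = 396*(32*16 + 479) = 396*(512 + 479) = 396*991 = 392436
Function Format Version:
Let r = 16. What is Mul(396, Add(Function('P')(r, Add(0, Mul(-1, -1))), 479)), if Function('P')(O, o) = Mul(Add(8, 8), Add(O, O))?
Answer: 392436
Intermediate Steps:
Function('P')(O, o) = Mul(32, O) (Function('P')(O, o) = Mul(16, Mul(2, O)) = Mul(32, O))
Mul(396, Add(Function('P')(r, Add(0, Mul(-1, -1))), 479)) = Mul(396, Add(Mul(32, 16), 479)) = Mul(396, Add(512, 479)) = Mul(396, 991) = 392436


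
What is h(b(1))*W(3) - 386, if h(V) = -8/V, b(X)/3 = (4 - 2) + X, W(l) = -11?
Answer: -3386/9 ≈ -376.22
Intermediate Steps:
b(X) = 6 + 3*X (b(X) = 3*((4 - 2) + X) = 3*(2 + X) = 6 + 3*X)
h(b(1))*W(3) - 386 = -8/(6 + 3*1)*(-11) - 386 = -8/(6 + 3)*(-11) - 386 = -8/9*(-11) - 386 = 88/9 - 386 = -3386/9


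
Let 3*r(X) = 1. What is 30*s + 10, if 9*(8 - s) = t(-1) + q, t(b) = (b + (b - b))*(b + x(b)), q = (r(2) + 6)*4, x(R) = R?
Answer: 1430/9 ≈ 158.89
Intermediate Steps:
r(X) = ⅓ (r(X) = (⅓)*1 = ⅓)
q = 76/3 (q = (⅓ + 6)*4 = (19/3)*4 = 76/3 ≈ 25.333)
t(b) = 2*b² (t(b) = (b + (b - b))*(b + b) = (b + 0)*(2*b) = b*(2*b) = 2*b²)
s = 134/27 (s = 8 - (2*(-1)² + 76/3)/9 = 8 - (2*1 + 76/3)/9 = 8 - (2 + 76/3)/9 = 8 - ⅑*82/3 = 8 - 82/27 = 134/27 ≈ 4.9630)
30*s + 10 = 30*(134/27) + 10 = 1340/9 + 10 = 1430/9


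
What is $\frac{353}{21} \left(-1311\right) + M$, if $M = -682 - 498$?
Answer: $- \frac{162521}{7} \approx -23217.0$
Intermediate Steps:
$M = -1180$
$\frac{353}{21} \left(-1311\right) + M = \frac{353}{21} \left(-1311\right) - 1180 = - \frac{154261}{7} - 1180 = - \frac{162521}{7}$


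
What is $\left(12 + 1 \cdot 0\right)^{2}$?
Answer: $144$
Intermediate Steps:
$\left(12 + 1 \cdot 0\right)^{2} = \left(12 + 0\right)^{2} = 12^{2} = 144$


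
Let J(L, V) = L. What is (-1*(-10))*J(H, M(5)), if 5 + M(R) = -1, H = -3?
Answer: -30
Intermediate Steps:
M(R) = -6 (M(R) = -5 - 1 = -6)
(-1*(-10))*J(H, M(5)) = -1*(-10)*(-3) = 10*(-3) = -30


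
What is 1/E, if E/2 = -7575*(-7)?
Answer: 1/106050 ≈ 9.4295e-6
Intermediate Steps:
E = 106050 (E = 2*(-7575*(-7)) = 2*53025 = 106050)
1/E = 1/106050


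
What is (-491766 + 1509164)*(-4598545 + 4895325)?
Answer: 301943378440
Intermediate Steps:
(-491766 + 1509164)*(-4598545 + 4895325) = 1017398*296780 = 301943378440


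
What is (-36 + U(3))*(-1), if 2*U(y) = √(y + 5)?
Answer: 36 - √2 ≈ 34.586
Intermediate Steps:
U(y) = √(5 + y)/2 (U(y) = √(y + 5)/2 = √(5 + y)/2)
(-36 + U(3))*(-1) = (-36 + √(5 + 3)/2)*(-1) = (-36 + √8/2)*(-1) = (-36 + (2*√2)/2)*(-1) = (-36 + √2)*(-1) = 36 - √2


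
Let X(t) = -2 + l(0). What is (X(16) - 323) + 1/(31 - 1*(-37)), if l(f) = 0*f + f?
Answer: -22099/68 ≈ -324.99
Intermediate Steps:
l(f) = f (l(f) = 0 + f = f)
X(t) = -2 (X(t) = -2 + 0 = -2)
(X(16) - 323) + 1/(31 - 1*(-37)) = (-2 - 323) + 1/(31 - 1*(-37)) = -325 + 1/(31 + 37) = -325 + 1/68 = -22099/68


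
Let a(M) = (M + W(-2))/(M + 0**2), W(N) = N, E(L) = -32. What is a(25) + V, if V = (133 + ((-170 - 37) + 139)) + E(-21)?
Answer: 848/25 ≈ 33.920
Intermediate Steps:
a(M) = (-2 + M)/M (a(M) = (M - 2)/(M + 0**2) = (-2 + M)/(M + 0) = (-2 + M)/M)
V = 33 (V = (133 + ((-170 - 37) + 139)) - 32 = (133 + (-207 + 139)) - 32 = (133 - 68) - 32 = 65 - 32 = 33)
a(25) + V = (-2 + 25)/25 + 33 = (1/25)*23 + 33 = 23/25 + 33 = 848/25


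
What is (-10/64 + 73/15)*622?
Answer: 703171/240 ≈ 2929.9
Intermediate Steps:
(-10/64 + 73/15)*622 = (-10*1/64 + 73*(1/15))*622 = (-5/32 + 73/15)*622 = (2261/480)*622 = 703171/240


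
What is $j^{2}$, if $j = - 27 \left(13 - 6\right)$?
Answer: $35721$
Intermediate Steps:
$j = -189$ ($j = \left(-27\right) 7 = -189$)
$j^{2} = \left(-189\right)^{2} = 35721$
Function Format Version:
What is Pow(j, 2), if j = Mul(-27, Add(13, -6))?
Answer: 35721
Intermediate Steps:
j = -189 (j = Mul(-27, 7) = -189)
Pow(j, 2) = Pow(-189, 2) = 35721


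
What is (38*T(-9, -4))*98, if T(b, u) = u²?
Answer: 59584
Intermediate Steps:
(38*T(-9, -4))*98 = (38*(-4)²)*98 = (38*16)*98 = 608*98 = 59584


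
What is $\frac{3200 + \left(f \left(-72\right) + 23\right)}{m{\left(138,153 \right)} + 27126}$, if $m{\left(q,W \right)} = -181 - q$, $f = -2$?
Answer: $\frac{3367}{26807} \approx 0.1256$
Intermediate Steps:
$\frac{3200 + \left(f \left(-72\right) + 23\right)}{m{\left(138,153 \right)} + 27126} = \frac{3200 + \left(\left(-2\right) \left(-72\right) + 23\right)}{\left(-181 - 138\right) + 27126} = \frac{3200 + \left(144 + 23\right)}{\left(-181 - 138\right) + 27126} = \frac{3200 + 167}{-319 + 27126} = \frac{3367}{26807}$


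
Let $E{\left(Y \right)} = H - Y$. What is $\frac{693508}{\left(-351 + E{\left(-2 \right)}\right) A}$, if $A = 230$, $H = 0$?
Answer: $- \frac{346754}{40135} \approx -8.6397$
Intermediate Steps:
$E{\left(Y \right)} = - Y$ ($E{\left(Y \right)} = 0 - Y = - Y$)
$\frac{693508}{\left(-351 + E{\left(-2 \right)}\right) A} = \frac{693508}{\left(-351 - -2\right) 230} = \frac{693508}{\left(-351 + 2\right) 230} = \frac{693508}{\left(-349\right) 230} = \frac{693508}{-80270} = 693508 \left(- \frac{1}{80270}\right) = - \frac{346754}{40135}$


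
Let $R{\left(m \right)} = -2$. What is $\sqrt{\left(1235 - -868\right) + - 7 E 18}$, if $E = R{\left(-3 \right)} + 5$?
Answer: $5 \sqrt{69} \approx 41.533$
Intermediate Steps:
$E = 3$ ($E = -2 + 5 = 3$)
$\sqrt{\left(1235 - -868\right) + - 7 E 18} = \sqrt{\left(1235 - -868\right) + \left(-7\right) 3 \cdot 18} = \sqrt{\left(1235 + 868\right) - 378} = \sqrt{2103 - 378} = \sqrt{1725} = 5 \sqrt{69}$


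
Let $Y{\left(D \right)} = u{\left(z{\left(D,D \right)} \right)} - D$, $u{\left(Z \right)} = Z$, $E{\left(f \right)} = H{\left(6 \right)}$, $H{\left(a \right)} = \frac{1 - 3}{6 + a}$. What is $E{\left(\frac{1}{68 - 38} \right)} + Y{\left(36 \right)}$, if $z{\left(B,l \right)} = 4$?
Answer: $- \frac{193}{6} \approx -32.167$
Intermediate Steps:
$H{\left(a \right)} = - \frac{2}{6 + a}$
$E{\left(f \right)} = - \frac{1}{6}$ ($E{\left(f \right)} = - \frac{2}{6 + 6} = - \frac{2}{12} = \left(-2\right) \frac{1}{12} = - \frac{1}{6}$)
$Y{\left(D \right)} = 4 - D$
$E{\left(\frac{1}{68 - 38} \right)} + Y{\left(36 \right)} = - \frac{1}{6} + \left(4 - 36\right) = - \frac{1}{6} - 32 = - \frac{193}{6}$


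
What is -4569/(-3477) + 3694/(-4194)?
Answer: 1053058/2430423 ≈ 0.43328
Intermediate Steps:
-4569/(-3477) + 3694/(-4194) = -4569*(-1/3477) + 3694*(-1/4194) = 1523/1159 - 1847/2097 = 1053058/2430423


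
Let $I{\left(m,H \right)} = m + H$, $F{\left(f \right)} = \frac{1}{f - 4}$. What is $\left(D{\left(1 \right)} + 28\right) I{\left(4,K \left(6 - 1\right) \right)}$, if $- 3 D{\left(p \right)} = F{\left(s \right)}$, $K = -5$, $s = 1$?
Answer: $- \frac{1771}{3} \approx -590.33$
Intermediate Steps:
$F{\left(f \right)} = \frac{1}{-4 + f}$
$D{\left(p \right)} = \frac{1}{9}$ ($D{\left(p \right)} = - \frac{1}{3 \left(-4 + 1\right)} = - \frac{1}{3 \left(-3\right)} = \left(- \frac{1}{3}\right) \left(- \frac{1}{3}\right) = \frac{1}{9}$)
$I{\left(m,H \right)} = H + m$
$\left(D{\left(1 \right)} + 28\right) I{\left(4,K \left(6 - 1\right) \right)} = \left(\frac{1}{9} + 28\right) \left(- 5 \left(6 - 1\right) + 4\right) = \frac{253 \left(\left(-5\right) 5 + 4\right)}{9} = \frac{253 \left(-25 + 4\right)}{9} = \frac{253}{9} \left(-21\right) = - \frac{1771}{3}$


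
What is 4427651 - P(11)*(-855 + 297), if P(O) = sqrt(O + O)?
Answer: 4427651 + 558*sqrt(22) ≈ 4.4303e+6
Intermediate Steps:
P(O) = sqrt(2)*sqrt(O) (P(O) = sqrt(2*O) = sqrt(2)*sqrt(O))
4427651 - P(11)*(-855 + 297) = 4427651 - sqrt(2)*sqrt(11)*(-855 + 297) = 4427651 - sqrt(22)*(-558) = 4427651 - (-558)*sqrt(22) = 4427651 + 558*sqrt(22)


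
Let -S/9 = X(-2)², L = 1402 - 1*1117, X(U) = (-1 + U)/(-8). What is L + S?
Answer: 18159/64 ≈ 283.73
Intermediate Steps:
X(U) = ⅛ - U/8 (X(U) = (-1 + U)*(-⅛) = ⅛ - U/8)
L = 285 (L = 1402 - 1117 = 285)
S = -81/64 (S = -9*(⅛ - ⅛*(-2))² = -9*(⅛ + ¼)² = -9*(3/8)² = -9*9/64 = -81/64 ≈ -1.2656)
L + S = 285 - 81/64 = 18159/64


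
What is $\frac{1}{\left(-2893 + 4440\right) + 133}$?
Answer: $\frac{1}{1680} \approx 0.00059524$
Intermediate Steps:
$\frac{1}{\left(-2893 + 4440\right) + 133} = \frac{1}{1547 + 133} = \frac{1}{1680}$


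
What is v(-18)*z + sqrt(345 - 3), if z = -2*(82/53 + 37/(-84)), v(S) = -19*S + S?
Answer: -266058/371 + 3*sqrt(38) ≈ -698.64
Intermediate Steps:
v(S) = -18*S
z = -4927/2226 (z = -2*(82*(1/53) + 37*(-1/84)) = -2*(82/53 - 37/84) = -2*4927/4452 = -4927/2226 ≈ -2.2134)
v(-18)*z + sqrt(345 - 3) = -18*(-18)*(-4927/2226) + sqrt(345 - 3) = 324*(-4927/2226) + sqrt(342) = -266058/371 + 3*sqrt(38)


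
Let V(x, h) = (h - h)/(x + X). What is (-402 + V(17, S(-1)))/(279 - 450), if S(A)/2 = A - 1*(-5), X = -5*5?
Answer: 134/57 ≈ 2.3509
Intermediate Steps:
X = -25
S(A) = 10 + 2*A (S(A) = 2*(A - 1*(-5)) = 2*(A + 5) = 2*(5 + A) = 10 + 2*A)
V(x, h) = 0 (V(x, h) = (h - h)/(x - 25) = 0/(-25 + x) = 0)
(-402 + V(17, S(-1)))/(279 - 450) = (-402 + 0)/(279 - 450) = -402/(-171) = -402*(-1/171) = 134/57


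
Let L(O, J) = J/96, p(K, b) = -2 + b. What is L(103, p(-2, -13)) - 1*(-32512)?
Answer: 1040379/32 ≈ 32512.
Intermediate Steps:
L(O, J) = J/96 (L(O, J) = J*(1/96) = J/96)
L(103, p(-2, -13)) - 1*(-32512) = (-2 - 13)/96 - 1*(-32512) = (1/96)*(-15) + 32512 = -5/32 + 32512 = 1040379/32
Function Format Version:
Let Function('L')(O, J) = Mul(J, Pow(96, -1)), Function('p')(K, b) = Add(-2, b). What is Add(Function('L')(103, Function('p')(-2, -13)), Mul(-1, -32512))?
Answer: Rational(1040379, 32) ≈ 32512.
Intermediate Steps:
Function('L')(O, J) = Mul(Rational(1, 96), J) (Function('L')(O, J) = Mul(J, Rational(1, 96)) = Mul(Rational(1, 96), J))
Add(Function('L')(103, Function('p')(-2, -13)), Mul(-1, -32512)) = Add(Mul(Rational(1, 96), Add(-2, -13)), Mul(-1, -32512)) = Add(Mul(Rational(1, 96), -15), 32512) = Add(Rational(-5, 32), 32512) = Rational(1040379, 32)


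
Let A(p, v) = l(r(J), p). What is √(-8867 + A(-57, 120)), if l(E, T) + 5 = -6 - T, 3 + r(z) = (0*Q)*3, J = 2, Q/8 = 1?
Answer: I*√8821 ≈ 93.92*I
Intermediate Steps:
Q = 8 (Q = 8*1 = 8)
r(z) = -3 (r(z) = -3 + (0*8)*3 = -3 + 0*3 = -3 + 0 = -3)
l(E, T) = -11 - T (l(E, T) = -5 + (-6 - T) = -11 - T)
A(p, v) = -11 - p
√(-8867 + A(-57, 120)) = √(-8867 + (-11 - 1*(-57))) = √(-8867 + (-11 + 57)) = √(-8867 + 46) = √(-8821) = I*√8821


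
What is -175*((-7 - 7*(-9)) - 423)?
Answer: 64225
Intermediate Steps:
-175*((-7 - 7*(-9)) - 423) = -175*((-7 + 63) - 423) = -175*(56 - 423) = -175*(-367) = 64225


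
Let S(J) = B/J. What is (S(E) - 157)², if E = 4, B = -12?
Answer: 25600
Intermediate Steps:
S(J) = -12/J
(S(E) - 157)² = (-12/4 - 157)² = (-12*¼ - 157)² = (-3 - 157)² = (-160)² = 25600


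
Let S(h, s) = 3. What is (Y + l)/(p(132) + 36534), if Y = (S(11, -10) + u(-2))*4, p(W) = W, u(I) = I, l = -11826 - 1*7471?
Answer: -6431/12222 ≈ -0.52618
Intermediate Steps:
l = -19297 (l = -11826 - 7471 = -19297)
Y = 4 (Y = (3 - 2)*4 = 1*4 = 4)
(Y + l)/(p(132) + 36534) = (4 - 19297)/(132 + 36534) = -19293/36666 = -19293*1/36666 = -6431/12222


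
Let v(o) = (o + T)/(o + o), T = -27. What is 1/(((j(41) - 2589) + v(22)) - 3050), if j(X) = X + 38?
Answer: -44/244645 ≈ -0.00017985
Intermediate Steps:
j(X) = 38 + X
v(o) = (-27 + o)/(2*o) (v(o) = (o - 27)/(o + o) = (-27 + o)/((2*o)) = (-27 + o)*(1/(2*o)) = (-27 + o)/(2*o))
1/(((j(41) - 2589) + v(22)) - 3050) = 1/((((38 + 41) - 2589) + (½)*(-27 + 22)/22) - 3050) = 1/(((79 - 2589) + (½)*(1/22)*(-5)) - 3050) = 1/((-2510 - 5/44) - 3050) = 1/(-110445/44 - 3050) = 1/(-244645/44) = -44/244645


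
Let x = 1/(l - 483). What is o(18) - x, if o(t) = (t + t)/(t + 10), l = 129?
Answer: 3193/2478 ≈ 1.2885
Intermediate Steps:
x = -1/354 (x = 1/(129 - 483) = 1/(-354) = -1/354 ≈ -0.0028249)
o(t) = 2*t/(10 + t) (o(t) = (2*t)/(10 + t) = 2*t/(10 + t))
o(18) - x = 2*18/(10 + 18) - 1*(-1/354) = 2*18/28 + 1/354 = 2*18*(1/28) + 1/354 = 9/7 + 1/354 = 3193/2478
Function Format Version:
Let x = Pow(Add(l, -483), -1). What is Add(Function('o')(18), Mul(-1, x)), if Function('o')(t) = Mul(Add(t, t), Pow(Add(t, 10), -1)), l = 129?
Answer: Rational(3193, 2478) ≈ 1.2885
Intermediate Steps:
x = Rational(-1, 354) (x = Pow(Add(129, -483), -1) = Pow(-354, -1) = Rational(-1, 354) ≈ -0.0028249)
Function('o')(t) = Mul(2, t, Pow(Add(10, t), -1)) (Function('o')(t) = Mul(Mul(2, t), Pow(Add(10, t), -1)) = Mul(2, t, Pow(Add(10, t), -1)))
Add(Function('o')(18), Mul(-1, x)) = Add(Mul(2, 18, Pow(Add(10, 18), -1)), Mul(-1, Rational(-1, 354))) = Add(Mul(2, 18, Pow(28, -1)), Rational(1, 354)) = Add(Mul(2, 18, Rational(1, 28)), Rational(1, 354)) = Add(Rational(9, 7), Rational(1, 354)) = Rational(3193, 2478)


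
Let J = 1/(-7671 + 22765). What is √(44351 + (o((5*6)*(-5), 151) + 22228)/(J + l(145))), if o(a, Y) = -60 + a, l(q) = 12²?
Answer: √210248144938086123/2173537 ≈ 210.96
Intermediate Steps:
l(q) = 144
J = 1/15094 ≈ 6.6251e-5
√(44351 + (o((5*6)*(-5), 151) + 22228)/(J + l(145))) = √(44351 + ((-60 + (5*6)*(-5)) + 22228)/(1/15094 + 144)) = √(44351 + ((-60 + 30*(-5)) + 22228)/(2173537/15094)) = √(44351 + ((-60 - 150) + 22228)*(15094/2173537)) = √(44351 + (-210 + 22228)*(15094/2173537)) = √(44351 + 22018*(15094/2173537)) = √(44351 + 332339692/2173537) = √(96730879179/2173537) = √210248144938086123/2173537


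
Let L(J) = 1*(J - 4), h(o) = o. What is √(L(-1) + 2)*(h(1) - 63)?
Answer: -62*I*√3 ≈ -107.39*I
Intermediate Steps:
L(J) = -4 + J (L(J) = 1*(-4 + J) = -4 + J)
√(L(-1) + 2)*(h(1) - 63) = √((-4 - 1) + 2)*(1 - 63) = √(-5 + 2)*(-62) = √(-3)*(-62) = (I*√3)*(-62) = -62*I*√3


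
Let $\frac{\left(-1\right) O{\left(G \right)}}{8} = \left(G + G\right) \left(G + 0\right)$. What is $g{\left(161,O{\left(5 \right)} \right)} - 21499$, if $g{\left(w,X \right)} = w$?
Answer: $-21338$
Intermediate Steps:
$O{\left(G \right)} = - 16 G^{2}$ ($O{\left(G \right)} = - 8 \left(G + G\right) \left(G + 0\right) = - 8 \cdot 2 G G = - 8 \cdot 2 G^{2} = - 16 G^{2}$)
$g{\left(161,O{\left(5 \right)} \right)} - 21499 = 161 - 21499 = -21338$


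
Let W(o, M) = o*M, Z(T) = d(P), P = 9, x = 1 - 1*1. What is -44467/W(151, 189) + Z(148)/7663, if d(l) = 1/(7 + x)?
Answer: -340746544/218694357 ≈ -1.5581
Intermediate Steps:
x = 0 (x = 1 - 1 = 0)
d(l) = 1/7 (d(l) = 1/(7 + 0) = 1/7)
Z(T) = 1/7
W(o, M) = M*o
-44467/W(151, 189) + Z(148)/7663 = -44467/(189*151) + (1/7)/7663 = -44467/28539 + (1/7)*(1/7663) = -44467*1/28539 + 1/53641 = -44467/28539 + 1/53641 = -340746544/218694357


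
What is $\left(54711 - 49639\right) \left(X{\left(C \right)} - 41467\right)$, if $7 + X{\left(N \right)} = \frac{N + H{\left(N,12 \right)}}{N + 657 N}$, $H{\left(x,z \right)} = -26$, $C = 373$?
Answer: $- \frac{25814272079784}{122717} \approx -2.1036 \cdot 10^{8}$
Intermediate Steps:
$X{\left(N \right)} = -7 + \frac{-26 + N}{658 N}$ ($X{\left(N \right)} = -7 + \frac{N - 26}{N + 657 N} = -7 + \frac{-26 + N}{658 N}$)
$\left(54711 - 49639\right) \left(X{\left(C \right)} - 41467\right) = \left(54711 - 49639\right) \left(\frac{-26 - 1717665}{658 \cdot 373} - 41467\right) = 5072 \left(\frac{1}{658} \cdot \frac{1}{373} \left(-26 - 1717665\right) - 41467\right) = 5072 \left(\frac{1}{658} \cdot \frac{1}{373} \left(-1717691\right) - 41467\right) = 5072 \left(- \frac{1717691}{245434} - 41467\right) = 5072 \left(- \frac{10179129369}{245434}\right) = - \frac{25814272079784}{122717}$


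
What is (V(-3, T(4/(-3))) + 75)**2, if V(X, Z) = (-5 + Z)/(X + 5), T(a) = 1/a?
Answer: 332929/64 ≈ 5202.0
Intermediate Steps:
V(X, Z) = (-5 + Z)/(5 + X)
(V(-3, T(4/(-3))) + 75)**2 = ((-5 + 1/(4/(-3)))/(5 - 3) + 75)**2 = ((-5 + 1/(4*(-1/3)))/2 + 75)**2 = ((-5 + 1/(-4/3))/2 + 75)**2 = ((-5 - 3/4)/2 + 75)**2 = ((1/2)*(-23/4) + 75)**2 = (-23/8 + 75)**2 = (577/8)**2 = 332929/64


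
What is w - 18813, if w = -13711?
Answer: -32524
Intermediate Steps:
w - 18813 = -13711 - 18813 = -32524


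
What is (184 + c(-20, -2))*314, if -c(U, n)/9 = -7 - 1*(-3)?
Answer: 69080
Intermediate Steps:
c(U, n) = 36 (c(U, n) = -9*(-7 - 1*(-3)) = -9*(-7 + 3) = -9*(-4) = 36)
(184 + c(-20, -2))*314 = (184 + 36)*314 = 220*314 = 69080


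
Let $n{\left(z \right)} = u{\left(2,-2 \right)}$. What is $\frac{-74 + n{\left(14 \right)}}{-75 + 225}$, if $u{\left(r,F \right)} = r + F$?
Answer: $- \frac{37}{75} \approx -0.49333$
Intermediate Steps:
$u{\left(r,F \right)} = F + r$
$n{\left(z \right)} = 0$ ($n{\left(z \right)} = -2 + 2 = 0$)
$\frac{-74 + n{\left(14 \right)}}{-75 + 225} = \frac{-74 + 0}{-75 + 225} = - \frac{74}{150} = \left(-74\right) \frac{1}{150} = - \frac{37}{75}$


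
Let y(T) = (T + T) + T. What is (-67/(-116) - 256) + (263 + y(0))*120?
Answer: 3631331/116 ≈ 31305.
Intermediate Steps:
y(T) = 3*T (y(T) = 2*T + T = 3*T)
(-67/(-116) - 256) + (263 + y(0))*120 = (-67/(-116) - 256) + (263 + 3*0)*120 = (-1/116*(-67) - 256) + (263 + 0)*120 = (67/116 - 256) + 263*120 = -29629/116 + 31560 = 3631331/116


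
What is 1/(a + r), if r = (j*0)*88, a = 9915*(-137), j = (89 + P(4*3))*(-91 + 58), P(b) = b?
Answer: -1/1358355 ≈ -7.3619e-7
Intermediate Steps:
j = -3333 (j = (89 + 4*3)*(-91 + 58) = (89 + 12)*(-33) = 101*(-33) = -3333)
a = -1358355
r = 0 (r = -3333*0*88 = 0*88 = 0)
1/(a + r) = 1/(-1358355 + 0) = 1/(-1358355) = -1/1358355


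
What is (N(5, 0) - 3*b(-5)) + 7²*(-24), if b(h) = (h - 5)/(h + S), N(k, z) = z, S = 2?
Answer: -1186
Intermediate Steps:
b(h) = (-5 + h)/(2 + h) (b(h) = (h - 5)/(h + 2) = (-5 + h)/(2 + h))
(N(5, 0) - 3*b(-5)) + 7²*(-24) = (0 - 3*(-5 - 5)/(2 - 5)) + 7²*(-24) = (0 - 3*(-10)/(-3)) + 49*(-24) = (0 - (-1)*(-10)) - 1176 = (0 - 3*10/3) - 1176 = (0 - 10) - 1176 = -10 - 1176 = -1186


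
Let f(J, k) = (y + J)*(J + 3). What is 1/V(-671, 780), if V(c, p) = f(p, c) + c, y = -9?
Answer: 1/603022 ≈ 1.6583e-6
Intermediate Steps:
f(J, k) = (-9 + J)*(3 + J) (f(J, k) = (-9 + J)*(J + 3) = (-9 + J)*(3 + J))
V(c, p) = -27 + c + p**2 - 6*p (V(c, p) = (-27 + p**2 - 6*p) + c = -27 + c + p**2 - 6*p)
1/V(-671, 780) = 1/(-27 - 671 + 780**2 - 6*780) = 1/(-27 - 671 + 608400 - 4680) = 1/603022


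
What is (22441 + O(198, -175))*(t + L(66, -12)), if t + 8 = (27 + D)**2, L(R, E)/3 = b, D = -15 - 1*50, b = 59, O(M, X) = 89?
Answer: 36340890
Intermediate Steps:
D = -65 (D = -15 - 50 = -65)
L(R, E) = 177 (L(R, E) = 3*59 = 177)
t = 1436 (t = -8 + (27 - 65)**2 = -8 + (-38)**2 = -8 + 1444 = 1436)
(22441 + O(198, -175))*(t + L(66, -12)) = (22441 + 89)*(1436 + 177) = 22530*1613 = 36340890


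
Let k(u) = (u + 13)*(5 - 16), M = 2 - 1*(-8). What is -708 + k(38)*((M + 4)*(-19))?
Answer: 148518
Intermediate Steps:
M = 10 (M = 2 + 8 = 10)
k(u) = -143 - 11*u (k(u) = (13 + u)*(-11) = -143 - 11*u)
-708 + k(38)*((M + 4)*(-19)) = -708 + (-143 - 11*38)*((10 + 4)*(-19)) = -708 + (-143 - 418)*(14*(-19)) = -708 - 561*(-266) = -708 + 149226 = 148518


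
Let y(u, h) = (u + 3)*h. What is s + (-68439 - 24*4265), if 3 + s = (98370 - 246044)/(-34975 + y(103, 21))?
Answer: -5593447024/32749 ≈ -1.7080e+5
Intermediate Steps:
y(u, h) = h*(3 + u) (y(u, h) = (3 + u)*h = h*(3 + u))
s = 49427/32749 (s = -3 + (98370 - 246044)/(-34975 + 21*(3 + 103)) = -3 - 147674/(-34975 + 21*106) = -3 - 147674/(-34975 + 2226) = -3 - 147674/(-32749) = -3 - 147674*(-1/32749) = -3 + 147674/32749 = 49427/32749 ≈ 1.5093)
s + (-68439 - 24*4265) = 49427/32749 + (-68439 - 24*4265) = 49427/32749 + (-68439 - 1*102360) = 49427/32749 + (-68439 - 102360) = 49427/32749 - 170799 = -5593447024/32749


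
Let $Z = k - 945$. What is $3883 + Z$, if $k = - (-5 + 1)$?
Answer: $2942$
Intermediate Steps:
$k = 4$ ($k = \left(-1\right) \left(-4\right) = 4$)
$Z = -941$ ($Z = 4 - 945 = -941$)
$3883 + Z = 3883 - 941 = 2942$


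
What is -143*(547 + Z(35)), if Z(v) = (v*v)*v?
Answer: -6209346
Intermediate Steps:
Z(v) = v³ (Z(v) = v²*v = v³)
-143*(547 + Z(35)) = -143*(547 + 35³) = -143*(547 + 42875) = -143*43422 = -6209346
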